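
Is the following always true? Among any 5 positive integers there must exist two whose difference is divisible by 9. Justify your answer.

No, the set {10, 11, 12, 13, 14} is a counterexample.

Consider the 5 integers 10, 11, …, 14. They lie in distinct residue classes modulo 9, since 5 ≤ 9.
Any two of them differ by at most 4 < 9 and by at least 1, so no difference is a multiple of 9.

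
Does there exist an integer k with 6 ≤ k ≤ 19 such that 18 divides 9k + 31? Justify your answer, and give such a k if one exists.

There is no such integer k in that range.

For k = 6, 7, …, 19 the values of 9k + 31 modulo 18 are 13, 4, 13, 4, 13, 4, 13, 4, 13, 4, 13, 4, 13, 4 respectively.
The residue 0 does not occur, so no k in [6, 19] makes 9k + 31 a multiple of 18.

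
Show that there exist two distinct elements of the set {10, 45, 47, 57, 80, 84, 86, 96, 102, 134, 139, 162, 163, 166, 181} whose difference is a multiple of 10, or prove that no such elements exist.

The pair (10, 80) works.

10 mod 10 = 0 and 80 mod 10 = 0, so 80 − 10 = 70 = 7·10.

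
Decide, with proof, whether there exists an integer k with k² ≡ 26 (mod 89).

There is no such integer.

Apply Euler's criterion with the prime 89: 26 is a quadratic residue iff 26^44 ≡ 1 (mod 89), and a non-residue iff it is ≡ −1.
Repeated squaring mod 89: 26^2 = 676 ≡ 53; 26^4 ≡ 53² = 2809 ≡ 50; 26^8 ≡ 50² = 2500 ≡ 8; 26^16 ≡ 8² = 64 ≡ 64; 26^32 ≡ 64² = 4096 ≡ 2.
Since 44 = 32 + 8 + 4, 26^44 ≡ 2 · 8 · 50; multiplying out mod 89: 2·8 = 16 ≡ 16, then 16·50 = 800 ≡ 88. Thus 26^44 ≡ 88 ≡ −1 (mod 89).
By Euler's criterion 26 is a quadratic non-residue mod 89: no k satisfies k² ≡ 26 (mod 89).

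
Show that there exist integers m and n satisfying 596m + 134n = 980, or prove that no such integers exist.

m = 61, n = -264

Since gcd(596, 134) = 2 and 980 = 2·490, Bézout's identity guarantees a solution.
Dividing through by 2 reduces the equation to 298m + 67n = 490.
Dividing repeatedly: 298 = 4·67 + 30, 67 = 2·30 + 7, 30 = 4·7 + 2, 7 = 3·2 + 1, 2 = 2·1 + 0.
Working back up the chain: 1 = 7 − 3·2 = 7 − 3·(30 − 4·7) = −3·30 + 13·7 = −3·30 + 13·(67 − 2·30) = 13·67 − 29·30 = 13·67 − 29·(298 − 4·67) = −29·298 + 129·67. So 298·(-29) + 67·129 = 1.
Multiplying through by 490: m = (-29)·490 = -14210, n = 129·490 = 63210 is a solution.
The general solution is m = -14210 + 67k, n = 63210 − 298k; taking k = 213 gives the smaller pair m = 61, n = -264.
Check: 596·61 + 134·(-264) = 36356 − 35376 = 980. ✓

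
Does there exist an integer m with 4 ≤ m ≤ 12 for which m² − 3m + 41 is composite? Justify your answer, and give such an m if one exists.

m = 8

At m = 8: 8² − 3·8 + 41 = 81 = 3·27, which is composite.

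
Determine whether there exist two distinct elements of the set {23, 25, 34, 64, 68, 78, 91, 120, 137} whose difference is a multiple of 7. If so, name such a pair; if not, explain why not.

Yes: 25 and 137.

25 mod 7 = 4 and 137 mod 7 = 4, so 137 − 25 = 112 = 16·7.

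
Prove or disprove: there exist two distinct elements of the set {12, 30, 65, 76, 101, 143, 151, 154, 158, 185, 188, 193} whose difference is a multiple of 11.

12 and 188 are such a pair.

12 mod 11 = 1 and 188 mod 11 = 1, so 188 − 12 = 176 = 16·11.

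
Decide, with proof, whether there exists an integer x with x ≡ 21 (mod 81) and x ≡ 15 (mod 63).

No, no such integer exists.

Reduce both congruences modulo 9, which divides 81 and 63: they say x ≡ 21 (mod 9) and x ≡ 15 (mod 9).
These are incompatible: 21 − 15 = 6 is not divisible by 9.
Hence the system has no solution.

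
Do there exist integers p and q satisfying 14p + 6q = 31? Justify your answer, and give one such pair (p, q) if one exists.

There are no such integers.

gcd(14, 6) = 2, so every integer of the form 14p + 6q is a multiple of 2.
However 31 leaves remainder 1 on division by 2.
Hence no integers p, q satisfy the equation.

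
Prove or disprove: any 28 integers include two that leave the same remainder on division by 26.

True.

There are exactly 26 possible remainders on division by 26.
Since 28 > 26, two of the 28 integers must share a residue class by the pigeonhole principle; call them a and b.
So a and b have equal remainders mod 26, which is exactly what was to be shown.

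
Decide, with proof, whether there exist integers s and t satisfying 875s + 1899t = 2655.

s = 882, t = -405

Since gcd(875, 1899) = 1, every integer is an integer combination of 875 and 1899.
Euclidean algorithm: 1899 = 2·875 + 149, 875 = 5·149 + 130, 149 = 1·130 + 19, 130 = 6·19 + 16, 19 = 1·16 + 3, 16 = 5·3 + 1, 3 = 3·1 + 0.
Unwinding: 1 = 16 − 5·3 = 16 − 5·(19 − 1·16) = −5·19 + 6·16 = −5·19 + 6·(130 − 6·19) = 6·130 − 41·19 = 6·130 − 41·(149 − 1·130) = −41·149 + 47·130 = −41·149 + 47·(875 − 5·149) = 47·875 − 276·149 = 47·875 − 276·(1899 − 2·875) = −276·1899 + 599·875, i.e. 875·599 + 1899·(-276) = 1.
Multiplying through by 2655: s = 599·2655 = 1590345, t = (-276)·2655 = -732780 is a solution.
The general solution is s = 1590345 + 1899k, t = -732780 − 875k; taking k = -837 gives the smaller pair s = 882, t = -405.
Indeed 875·882 + 1899·(-405) = 771750 − 769095 = 2655.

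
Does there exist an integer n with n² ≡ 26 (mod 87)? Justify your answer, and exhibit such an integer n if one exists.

Since 3 ∣ 87, a solution of n² ≡ 26 (mod 87) would also satisfy n² ≡ 26 ≡ 2 (mod 3).
Computing n² mod 3 for n = 0, 1, …, 1 (enough, by the symmetry n ↦ 3 − n) gives 0, 1.
The set of squares mod 3 is therefore {0, 1}, which does not contain 2.
Hence no integer n has n² ≡ 26 (mod 87).

No, no such integer exists.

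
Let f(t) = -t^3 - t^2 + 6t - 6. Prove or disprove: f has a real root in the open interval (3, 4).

The endpoint values f(3) = -24 and f(4) = -62 are both negative. Claim: f(t) < 0 for every t in (3, 4).
Shift to the endpoint 3: with t = 3 + u (0 < u < 1), one computes f(3 + u) = -u^3 - 10u^2 - 27u - 24.
All 4 nonzero coefficients of this polynomial in u are negative; hence for u > 0 the value is a sum of negative terms (the constant -24 among them).
So f is strictly negative on (3, 4); no root exists in the interval.

No such root exists.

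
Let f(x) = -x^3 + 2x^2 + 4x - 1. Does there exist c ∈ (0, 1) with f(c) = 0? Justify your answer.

f(0) = -1 and f(1) = 4, which have opposite signs.
As a polynomial, f is continuous on every closed interval.
By the Intermediate Value Theorem f must vanish at some point of (0, 1).

Yes, such a c exists.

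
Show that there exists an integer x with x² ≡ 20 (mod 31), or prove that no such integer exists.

Take x = 19. Then 19² = 361 = 11·31 + 20, so 19² ≡ 20 (mod 31).

x = 19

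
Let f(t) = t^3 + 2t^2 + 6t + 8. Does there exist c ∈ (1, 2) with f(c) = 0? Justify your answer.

No such root exists.

f(1) = 17 and f(2) = 36, both positive.
The derivative f'(t) = 3t^2 + 4t + 6 is a quadratic with discriminant 4² − 4·3·6 = -56 < 0; it never vanishes, so it is always positive (sign of the leading coefficient).
Hence f is strictly increasing on ℝ, and in particular on [1, 2]. A strictly monotone function with same-sign endpoint values stays positive on the whole interval, so f has no zero in (1, 2).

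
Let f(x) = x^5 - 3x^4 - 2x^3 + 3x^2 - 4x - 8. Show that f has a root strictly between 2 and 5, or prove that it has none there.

f(2) = -36 and f(5) = 1047, which have opposite signs.
Since f is a polynomial it is continuous on [2, 5].
By the Intermediate Value Theorem, f takes the value 0 somewhere in the open interval.

Such a root exists.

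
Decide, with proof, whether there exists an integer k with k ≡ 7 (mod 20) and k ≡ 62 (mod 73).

k = 427

Since 20 and 73 share no common factor, CRT says the pair of congruences has a solution (unique mod 1460).
Write k = 7 + 20t and require 7 + 20t ≡ 62 (mod 73), i.e. 20t ≡ 55 (mod 73).
Since 20·11 = 220 = 3·73 + 1, the inverse of 20 mod 73 is 11.
Multiplying by 11: t ≡ 11·55 = 605 ≡ 21 (mod 73).
With t = 21: k = 7 + 20·21 = 427.
Check: 427 mod 20 = 7, 427 mod 73 = 62. ✓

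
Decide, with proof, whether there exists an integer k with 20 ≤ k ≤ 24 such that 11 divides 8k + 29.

No such integer k in that range exists.

For k = 20, 21, …, 24 the values of 8k + 29 modulo 11 are 2, 10, 7, 4, 1 respectively.
None is 0, so 11 never divides 8k + 29 on this range.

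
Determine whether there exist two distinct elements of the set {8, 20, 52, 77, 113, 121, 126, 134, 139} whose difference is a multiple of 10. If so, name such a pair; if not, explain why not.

Residues mod 10: 8↦8, 20↦0, 52↦2, 77↦7, 113↦3, 121↦1, 126↦6, 134↦4, 139↦9.
These 9 residues are pairwise different, hence no difference of two elements is divisible by 10.

No, no such pair exists.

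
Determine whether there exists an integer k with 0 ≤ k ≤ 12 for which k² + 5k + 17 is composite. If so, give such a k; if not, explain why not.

At k = 8: 8² + 5·8 + 17 = 121 = 11·11, which is composite.

k = 8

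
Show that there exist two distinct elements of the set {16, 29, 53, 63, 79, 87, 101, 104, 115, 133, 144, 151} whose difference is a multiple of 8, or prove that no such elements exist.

The pair (16, 104) works.

Both 16 and 104 leave remainder 0 on division by 8; their difference 88 = 11·8 is a multiple of 8.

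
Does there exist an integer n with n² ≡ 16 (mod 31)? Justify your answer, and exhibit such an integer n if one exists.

n = 27 works: 27² = 729, and 729 − 16 = 713 = 23·31.

n = 27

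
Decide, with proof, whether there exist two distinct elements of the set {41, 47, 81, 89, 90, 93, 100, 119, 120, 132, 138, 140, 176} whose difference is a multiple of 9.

Yes: 41 and 140.

Reduce each element mod 9: 41↦5, 47↦2, 81↦0, 89↦8, 90↦0, 93↦3, 100↦1, 119↦2, 120↦3, 132↦6, 138↦3, 140↦5, 176↦5. The residue 5 repeats (at 41 and 140), and 140 − 41 = 99 = 11·9.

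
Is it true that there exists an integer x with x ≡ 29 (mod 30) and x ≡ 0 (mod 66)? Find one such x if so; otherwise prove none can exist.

No such integer exists.

Both moduli are multiples of 6 = gcd(30, 66), so any solution would satisfy x ≡ 29 and x ≡ 0 modulo 6 simultaneously.
But 29 mod 6 = 5 while 0 mod 6 = 0, a contradiction.
So no integer satisfies both congruences.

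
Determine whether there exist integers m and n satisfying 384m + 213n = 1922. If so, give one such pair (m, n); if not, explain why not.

Any value of 384m + 213n is a multiple of gcd(384, 213) = 3.
However 1922 leaves remainder 2 on division by 3.
So the equation is unsolvable over ℤ.

No such integers exist.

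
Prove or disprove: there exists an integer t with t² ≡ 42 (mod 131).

No such integer exists.

Apply Euler's criterion with the prime 131: 42 is a quadratic residue iff 42^65 ≡ 1 (mod 131), and a non-residue iff it is ≡ −1.
Repeated squaring mod 131: 42^2 = 1764 ≡ 61; 42^4 ≡ 61² = 3721 ≡ 53; 42^8 ≡ 53² = 2809 ≡ 58; 42^16 ≡ 58² = 3364 ≡ 89; 42^32 ≡ 89² = 7921 ≡ 61; 42^64 ≡ 61² = 3721 ≡ 53.
Since 65 = 64 + 1, 42^65 ≡ 53 · 42; multiplying out mod 131: 53·42 = 2226 ≡ 130. Thus 42^65 ≡ 130 ≡ −1 (mod 131).
The value −1 means 42 is a non-residue modulo 131, so t² ≡ 42 (mod 131) is impossible.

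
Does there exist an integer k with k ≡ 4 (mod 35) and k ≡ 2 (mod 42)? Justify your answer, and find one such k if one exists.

Reduce both congruences modulo 7, which divides 35 and 42: they say k ≡ 4 (mod 7) and k ≡ 2 (mod 7).
However 4 ≡ 4 and 2 ≡ 2 (mod 7), and 4 ≠ 2.
Hence the system has no solution.

No, no such integer exists.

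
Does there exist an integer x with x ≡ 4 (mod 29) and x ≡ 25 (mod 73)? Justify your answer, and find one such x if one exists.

x = 1193

gcd(29, 73) = 1, so the Chinese Remainder Theorem guarantees exactly one residue class mod 2117 satisfying both.
Write x = 4 + 29t and require 4 + 29t ≡ 25 (mod 73), i.e. 29t ≡ 21 (mod 73).
To invert 29 modulo 73: 73 = 2·29 + 15, 29 = 1·15 + 14, 15 = 1·14 + 1, 14 = 14·1 + 0, and unwinding, 1 = 15 − 1·14 = 15 − (29 − 1·15) = −29 + 2·15 = −29 + 2·(73 − 2·29) = 2·73 − 5·29. Thus 29⁻¹ ≡ -5 ≡ 68 (mod 73).
Therefore t ≡ 68·21 = 1428 ≡ 41 (mod 73).
With t = 41: x = 4 + 29·41 = 1193.
Verify: 1193 = 41·29 + 4 and 1193 = 16·73 + 25. ✓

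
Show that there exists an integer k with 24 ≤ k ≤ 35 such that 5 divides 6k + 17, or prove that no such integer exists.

For k = 24, 25, 26, 27 the values 161, 167, 173, 179 are not multiples of 5. At k = 28 we get 6·28 + 17 = 185, and 185 = 5·37.

k = 28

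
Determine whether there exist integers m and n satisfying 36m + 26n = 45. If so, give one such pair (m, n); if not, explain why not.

Any value of 36m + 26n is a multiple of gcd(36, 26) = 2.
But 45 = 2·22 + 1, so 2 ∤ 45.
Hence no integers m, n satisfy the equation.

No, no such integers exist.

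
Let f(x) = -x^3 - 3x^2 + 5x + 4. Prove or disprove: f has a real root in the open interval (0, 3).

f(0) = 4 and f(3) = -35, which have opposite signs.
f is continuous everywhere (it is a polynomial), in particular on [0, 3].
By the Intermediate Value Theorem f must vanish at some point of (0, 3).

Yes, f has a root in the interval.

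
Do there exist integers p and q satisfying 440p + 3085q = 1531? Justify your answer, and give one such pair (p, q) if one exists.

There are no such integers.

Any value of 440p + 3085q is a multiple of gcd(440, 3085) = 5.
But 1531 = 5·306 + 1, so 5 ∤ 1531.
Therefore 440p + 3085q = 1531 has no solution in integers.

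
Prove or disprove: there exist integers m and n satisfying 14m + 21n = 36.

Both 14 and 21 are divisible by gcd(14, 21) = 7, hence so is any combination 14m + 21n.
But 36 = 7·5 + 1, so 7 ∤ 36.
Therefore 14m + 21n = 36 has no solution in integers.

There are no such integers.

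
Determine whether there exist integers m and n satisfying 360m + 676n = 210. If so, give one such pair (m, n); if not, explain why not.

No such integers exist.

Any value of 360m + 676n is a multiple of gcd(360, 676) = 4.
But 210 = 4·52 + 2, so 4 ∤ 210.
Hence no integers m, n satisfy the equation.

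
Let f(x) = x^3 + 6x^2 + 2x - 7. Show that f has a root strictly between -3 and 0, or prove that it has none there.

f(-3) = 14 and f(0) = -7, which have opposite signs.
f is continuous everywhere (it is a polynomial), in particular on [-3, 0].
By the Intermediate Value Theorem f must vanish at some point of (-3, 0).

Yes, f has a root in the interval.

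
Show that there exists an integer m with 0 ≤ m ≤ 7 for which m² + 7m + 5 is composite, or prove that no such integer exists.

m = 3

At m = 3: 3² + 7·3 + 5 = 35 = 5·7, which is composite.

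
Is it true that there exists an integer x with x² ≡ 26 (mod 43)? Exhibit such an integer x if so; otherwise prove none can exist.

There is no such integer.

43 is prime, so by Euler's criterion 26 is a square mod 43 iff 26^((43−1)/2) = 26^21 ≡ 1 (mod 43).
Repeated squaring mod 43: 26^2 = 676 ≡ 31; 26^4 ≡ 31² = 961 ≡ 15; 26^8 ≡ 15² = 225 ≡ 10; 26^16 ≡ 10² = 100 ≡ 14.
Since 21 = 16 + 4 + 1, 26^21 ≡ 14 · 15 · 26; multiplying out mod 43: 14·15 = 210 ≡ 38, then 38·26 = 988 ≡ 42. Thus 26^21 ≡ 42 ≡ −1 (mod 43).
By Euler's criterion 26 is a quadratic non-residue mod 43: no x satisfies x² ≡ 26 (mod 43).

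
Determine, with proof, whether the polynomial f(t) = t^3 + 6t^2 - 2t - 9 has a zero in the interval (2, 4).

The endpoint values f(2) = 19 and f(4) = 143 are both positive. Claim: f(t) > 0 for every t in (2, 4).
Shift to the endpoint 2: with t = 2 + u (0 < u < 2), one computes f(2 + u) = u^3 + 12u^2 + 34u + 19.
The nonzero coefficients here are all positive, so for u > 0 every term is positive (or zero), and the constant term 19 is strictly positive.
So f is strictly positive on (2, 4); no root exists in the interval.

No.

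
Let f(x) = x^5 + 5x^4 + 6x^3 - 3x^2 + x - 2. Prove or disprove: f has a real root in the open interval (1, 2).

f has no root in that interval.

The endpoint values f(1) = 8 and f(2) = 148 are both positive. Claim: f(x) > 0 for every x in (1, 2).
Shift to the endpoint 1: with x = 1 + u (0 < u < 1), one computes f(1 + u) = u^5 + 10u^4 + 36u^3 + 55u^2 + 38u + 8.
All 6 nonzero coefficients of this polynomial in u are positive; hence for u > 0 the value is a sum of positive terms (the constant 8 among them).
Therefore f(x) > 0 throughout (1, 2), and f has no zero there.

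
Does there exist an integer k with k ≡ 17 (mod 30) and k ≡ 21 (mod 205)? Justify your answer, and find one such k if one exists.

Both moduli are multiples of 5 = gcd(30, 205), so any solution would satisfy k ≡ 17 and k ≡ 21 modulo 5 simultaneously.
However 17 ≡ 2 and 21 ≡ 1 (mod 5), and 2 ≠ 1.
So no integer satisfies both congruences.

No such integer exists.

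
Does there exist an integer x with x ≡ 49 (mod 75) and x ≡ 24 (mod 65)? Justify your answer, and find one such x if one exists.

The moduli are not coprime: gcd(75, 65) = 5. Compatibility requires 5 ∣ (24 − 49) = -25, which holds, so solutions exist.
List candidates x ≡ 49 (mod 75): 49, 124, 199, 274, 349. Modulo 65 these are 49, 59, 4, 14, 24; 349 gives 24 as required.
Check: 349 mod 75 = 49, 349 mod 65 = 24. ✓

x = 349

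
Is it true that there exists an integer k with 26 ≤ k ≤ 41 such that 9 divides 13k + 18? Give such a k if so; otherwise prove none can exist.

Try k = 27: 13·27 + 18 = 369 = 41·9, which is divisible by 9.

k = 27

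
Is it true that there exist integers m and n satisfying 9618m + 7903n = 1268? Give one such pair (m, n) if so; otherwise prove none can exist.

Any value of 9618m + 7903n is a multiple of gcd(9618, 7903) = 7.
But 1268 is not a multiple of 7 (it leaves remainder 1).
So the equation is unsolvable over ℤ.

There are no such integers.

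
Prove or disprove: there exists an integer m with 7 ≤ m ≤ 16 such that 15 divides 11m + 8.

There is no such integer m in that range.

For m = 7, 8, …, 16 the values of 11m + 8 modulo 15 are 10, 6, 2, 13, 9, 5, 1, 12, 8, 4 respectively.
Since 0 is absent from this list, 15 ∤ 11m + 8 for every m with 7 ≤ m ≤ 16.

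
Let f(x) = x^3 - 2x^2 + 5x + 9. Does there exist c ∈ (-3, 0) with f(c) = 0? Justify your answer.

Yes, such a c exists.

f(-3) = -51 and f(0) = 9, which have opposite signs.
f is continuous everywhere (it is a polynomial), in particular on [-3, 0].
The Intermediate Value Theorem then guarantees some c ∈ (-3, 0) with f(c) = 0.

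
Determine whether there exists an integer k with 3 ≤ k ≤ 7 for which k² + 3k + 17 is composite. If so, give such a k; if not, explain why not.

At k = 3: 3² + 3·3 + 17 = 35 = 5·7, which is composite.

k = 3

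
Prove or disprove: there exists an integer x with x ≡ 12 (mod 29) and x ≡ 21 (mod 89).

x = 911

gcd(29, 89) = 1, so the Chinese Remainder Theorem guarantees exactly one residue class mod 2581 satisfying both.
Write x = 12 + 29t and require 12 + 29t ≡ 21 (mod 89), i.e. 29t ≡ 9 (mod 89).
To invert 29 modulo 89: 89 = 3·29 + 2, 29 = 14·2 + 1, 2 = 2·1 + 0, and unwinding, 1 = 29 − 14·2 = 29 − 14·(89 − 3·29) = −14·89 + 43·29. Thus 29⁻¹ ≡ 43 (mod 89).
Multiplying by 43: t ≡ 43·9 = 387 ≡ 31 (mod 89).
Taking t = 31 gives x = 12 + 29·31 = 911.
Indeed 911 ≡ 12 (mod 29) and 911 ≡ 21 (mod 89).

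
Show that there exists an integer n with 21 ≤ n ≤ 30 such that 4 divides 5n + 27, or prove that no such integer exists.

n = 21

At n = 21 we get 5·21 + 27 = 132, and 132 = 4·33.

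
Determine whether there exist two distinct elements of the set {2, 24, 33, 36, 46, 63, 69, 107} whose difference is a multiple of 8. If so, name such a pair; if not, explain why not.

No, no such pair exists.

Residues mod 8: 2↦2, 24↦0, 33↦1, 36↦4, 46↦6, 63↦7, 69↦5, 107↦3.
These 8 residues are pairwise different, hence no difference of two elements is divisible by 8.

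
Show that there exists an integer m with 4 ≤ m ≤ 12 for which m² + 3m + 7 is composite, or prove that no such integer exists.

At m = 11: 11² + 3·11 + 7 = 161 = 7·23, which is composite.

m = 11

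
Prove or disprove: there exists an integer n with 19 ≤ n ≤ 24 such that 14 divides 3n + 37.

The values of 3n + 37 for n = 19, 20, …, 24 are 94, 97, 100, 103, 106, 109; reduced mod 14 these are 10, 13, 2, 5, 8, 11.
Since 0 is absent from this list, 14 ∤ 3n + 37 for every n with 19 ≤ n ≤ 24.

No such integer n in that range exists.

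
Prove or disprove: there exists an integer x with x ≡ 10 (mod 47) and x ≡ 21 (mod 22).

x = 527

Since 47 and 22 share no common factor, CRT says the pair of congruences has a solution (unique mod 1034).
Any solution of the first congruence is x = 10 + 47t; substituting into the second, 47t ≡ 21 − 10 ≡ 11 (mod 22).
47 ≡ 3 (mod 22), so this reads 3t ≡ 11 (mod 22). Since 3·15 = 45 = 2·22 + 1, the inverse of 3 mod 22 is 15.
Multiplying by 15: t ≡ 15·11 = 165 ≡ 11 (mod 22).
Taking t = 11 gives x = 10 + 47·11 = 527.
Verify: 527 = 11·47 + 10 and 527 = 23·22 + 21. ✓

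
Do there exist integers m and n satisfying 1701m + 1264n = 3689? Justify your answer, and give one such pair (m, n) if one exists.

m = 101, n = -133

1701 and 1264 are coprime, so 1701m + 1264n ranges over all of ℤ.
Euclidean algorithm: 1701 = 1·1264 + 437, 1264 = 2·437 + 390, 437 = 1·390 + 47, 390 = 8·47 + 14, 47 = 3·14 + 5, 14 = 2·5 + 4, 5 = 1·4 + 1, 4 = 4·1 + 0.
Working back up the chain: 1 = 5 − 1·4 = 5 − (14 − 2·5) = −14 + 3·5 = −14 + 3·(47 − 3·14) = 3·47 − 10·14 = 3·47 − 10·(390 − 8·47) = −10·390 + 83·47 = −10·390 + 83·(437 − 1·390) = 83·437 − 93·390 = 83·437 − 93·(1264 − 2·437) = −93·1264 + 269·437 = −93·1264 + 269·(1701 − 1·1264) = 269·1701 − 362·1264. So 1701·269 + 1264·(-362) = 1.
Times 3689: 1701·992341 + 1264·(-1335418) = 3689, so (992341, -1335418) solves it.
The general solution is m = 992341 + 1264k, n = -1335418 − 1701k; taking k = -785 gives the smaller pair m = 101, n = -133.
Indeed 1701·101 + 1264·(-133) = 171801 − 168112 = 3689.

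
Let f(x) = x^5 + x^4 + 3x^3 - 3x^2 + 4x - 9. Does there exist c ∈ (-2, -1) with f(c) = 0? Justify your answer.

No such root exists.

f(-2) = -69 and f(-1) = -19, both negative, so a sign-change argument is unavailable; we show f keeps this sign on the whole interval.
Substitute x = -1 − u, where 0 < u < 1 on the interval. Expanding, f(-1 − u) = -u^5 - 4u^4 - 9u^3 - 16u^2 - 20u - 19.
The nonzero coefficients here are all negative, so for u > 0 every term is negative (or zero), and the constant term -19 is strictly negative.
Therefore f(x) < 0 throughout (-2, -1), and f has no zero there.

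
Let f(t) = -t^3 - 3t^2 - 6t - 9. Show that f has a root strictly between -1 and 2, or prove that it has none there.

No.

f(-1) = -5 and f(2) = -41, both negative.
f'(t) = -3t^2 - 6t - 6 has discriminant (-6)² − 4·(-3)·(-6) = -36 < 0, so f' has no real roots and is negative for every real t.
Hence f is strictly decreasing on ℝ, and in particular on [-1, 2]. A strictly monotone function with same-sign endpoint values stays negative on the whole interval, so f has no zero in (-1, 2).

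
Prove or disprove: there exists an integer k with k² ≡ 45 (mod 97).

No, no such integer exists.

Apply Euler's criterion with the prime 97: 45 is a quadratic residue iff 45^48 ≡ 1 (mod 97), and a non-residue iff it is ≡ −1.
Squaring successively (mod 97): 45^2 = 2025 ≡ 85; 45^4 ≡ 85² = 7225 ≡ 47; 45^8 ≡ 47² = 2209 ≡ 75; 45^16 ≡ 75² = 5625 ≡ 96; 45^32 ≡ 96² = 9216 ≡ 1.
Since 48 = 32 + 16, 45^48 ≡ 1 · 96; multiplying out mod 97: 1·96 = 96 ≡ 96. Thus 45^48 ≡ 96 ≡ −1 (mod 97).
By Euler's criterion 45 is a quadratic non-residue mod 97: no k satisfies k² ≡ 45 (mod 97).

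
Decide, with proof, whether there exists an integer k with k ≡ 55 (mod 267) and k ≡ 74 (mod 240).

Both moduli are multiples of 3 = gcd(267, 240), so any solution would satisfy k ≡ 55 and k ≡ 74 modulo 3 simultaneously.
However 55 ≡ 1 and 74 ≡ 2 (mod 3), and 1 ≠ 2.
Hence the system has no solution.

No, no such integer exists.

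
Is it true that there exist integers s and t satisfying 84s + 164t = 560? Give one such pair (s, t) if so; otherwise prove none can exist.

s = 34, t = -14

Every value of 84s + 164t is a multiple of gcd(84, 164) = 4; since 4 ∣ 560, solutions exist.
Dividing through by 4 reduces the equation to 21s + 41t = 140.
Euclidean algorithm: 41 = 1·21 + 20, 21 = 1·20 + 1, 20 = 20·1 + 0.
Unwinding: 1 = 21 − 1·20 = 21 − (41 − 1·21) = −41 + 2·21, i.e. 21·2 + 41·(-1) = 1.
Times 140: 21·280 + 41·(-140) = 140, so (280, -140) solves it.
The general solution is s = 280 + 41k, t = -140 − 21k; taking k = -6 gives the smaller pair s = 34, t = -14.
Check: 84·34 + 164·(-14) = 2856 − 2296 = 560. ✓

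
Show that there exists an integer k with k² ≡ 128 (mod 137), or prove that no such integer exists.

Take k = 111. Then 111² = 12321 = 89·137 + 128, so 111² ≡ 128 (mod 137).

k = 111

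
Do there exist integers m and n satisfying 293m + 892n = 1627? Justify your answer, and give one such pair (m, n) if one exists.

m = 791, n = -258

Since gcd(293, 892) = 1, every integer is an integer combination of 293 and 892.
Dividing repeatedly: 892 = 3·293 + 13, 293 = 22·13 + 7, 13 = 1·7 + 6, 7 = 1·6 + 1, 6 = 6·1 + 0.
Working back up the chain: 1 = 7 − 1·6 = 7 − (13 − 1·7) = −13 + 2·7 = −13 + 2·(293 − 22·13) = 2·293 − 45·13 = 2·293 − 45·(892 − 3·293) = −45·892 + 137·293. So 293·137 + 892·(-45) = 1.
Multiplying through by 1627: m = 137·1627 = 222899, n = (-45)·1627 = -73215 is a solution.
Shifting by a multiple of (892, −293) keeps it a solution: m = 222899 − 249·892 = 791, n = -73215 + 249·293 = -258.
Check: 293·791 + 892·(-258) = 231763 − 230136 = 1627. ✓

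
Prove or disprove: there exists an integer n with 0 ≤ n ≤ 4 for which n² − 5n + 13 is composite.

n = 1

At n = 1: 1² − 5·1 + 13 = 9 = 3·3, which is composite.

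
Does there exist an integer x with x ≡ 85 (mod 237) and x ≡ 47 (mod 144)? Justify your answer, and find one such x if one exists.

No, no such integer exists.

Both moduli are multiples of 3 = gcd(237, 144), so any solution would satisfy x ≡ 85 and x ≡ 47 modulo 3 simultaneously.
But 85 mod 3 = 1 while 47 mod 3 = 2, a contradiction.
So no integer satisfies both congruences.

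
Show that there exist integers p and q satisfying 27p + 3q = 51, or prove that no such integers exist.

p = 0, q = 17

gcd(27, 3) = 3, and 3 divides 51, so integer solutions exist.
Dividing through by 3 reduces the equation to 9p + 1q = 17.
With a unit coefficient on q, (p, q) = (0, 17) is an immediate solution.
Indeed 27·0 + 3·17 = 0 + 51 = 51.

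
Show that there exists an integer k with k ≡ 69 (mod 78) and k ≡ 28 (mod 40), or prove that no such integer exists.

No such integer exists.

gcd(78, 40) = 2. If k ≡ 69 (mod 78) and k ≡ 28 (mod 40), then k ≡ 69 (mod 2) and k ≡ 28 (mod 2).
But 69 mod 2 = 1 while 28 mod 2 = 0, a contradiction.
Therefore no such k exists.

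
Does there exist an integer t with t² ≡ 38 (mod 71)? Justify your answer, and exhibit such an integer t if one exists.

t = 40 works: 40² = 1600, and 1600 − 38 = 1562 = 22·71.

t = 40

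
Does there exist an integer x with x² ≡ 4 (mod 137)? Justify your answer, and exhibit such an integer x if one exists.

x = 135

x = 135 works: 135² = 18225, and 18225 − 4 = 18221 = 133·137.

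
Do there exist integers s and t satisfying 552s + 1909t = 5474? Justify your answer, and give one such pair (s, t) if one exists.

Since gcd(552, 1909) = 23 and 5474 = 23·238, Bézout's identity guarantees a solution.
Dividing through by 23 reduces the equation to 24s + 83t = 238.
Dividing repeatedly: 83 = 3·24 + 11, 24 = 2·11 + 2, 11 = 5·2 + 1, 2 = 2·1 + 0.
Unwinding: 1 = 11 − 5·2 = 11 − 5·(24 − 2·11) = −5·24 + 11·11 = −5·24 + 11·(83 − 3·24) = 11·83 − 38·24, i.e. 24·(-38) + 83·11 = 1.
Scaling by 238 gives the particular solution (s, t) = (-9044, 2618).
Adding 109·83 to s and subtracting 109·24 from t gives the tidier solution (3, 2).
Indeed 552·3 + 1909·2 = 1656 + 3818 = 5474.

s = 3, t = 2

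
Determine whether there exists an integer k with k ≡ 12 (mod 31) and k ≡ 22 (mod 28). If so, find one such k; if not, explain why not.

Since 31 and 28 share no common factor, CRT says the pair of congruences has a solution (unique mod 868).
Write k = 12 + 31t and require 12 + 31t ≡ 22 (mod 28), i.e. 31t ≡ 10 (mod 28).
31 ≡ 3 (mod 28), so this reads 3t ≡ 10 (mod 28). Since 3·19 = 57 = 2·28 + 1, the inverse of 3 mod 28 is 19.
Therefore t ≡ 19·10 = 190 ≡ 22 (mod 28).
With t = 22: k = 12 + 31·22 = 694.
Indeed 694 ≡ 12 (mod 31) and 694 ≡ 22 (mod 28).

k = 694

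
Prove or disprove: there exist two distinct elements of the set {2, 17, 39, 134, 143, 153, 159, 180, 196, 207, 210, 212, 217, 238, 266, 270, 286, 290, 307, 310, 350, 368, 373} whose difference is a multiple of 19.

The pair (17, 207) works.

Reduce each element mod 19: 2↦2, 17↦17, 39↦1, 134↦1, 143↦10, 153↦1, 159↦7, 180↦9, 196↦6, 207↦17, 210↦1, 212↦3, 217↦8, 238↦10, 266↦0, 270↦4, 286↦1, 290↦5, 307↦3, 310↦6, 350↦8, 368↦7, 373↦12. The residue 17 repeats (at 17 and 207), and 207 − 17 = 190 = 10·19.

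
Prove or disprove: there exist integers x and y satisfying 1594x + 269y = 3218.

Since gcd(1594, 269) = 1, every integer is an integer combination of 1594 and 269.
Run the Euclidean algorithm on 1594 and 269: 1594 = 5·269 + 249, 269 = 1·249 + 20, 249 = 12·20 + 9, 20 = 2·9 + 2, 9 = 4·2 + 1, 2 = 2·1 + 0.
Back-substituting, 1 = 9 − 4·2 = 9 − 4·(20 − 2·9) = −4·20 + 9·9 = −4·20 + 9·(249 − 12·20) = 9·249 − 112·20 = 9·249 − 112·(269 − 1·249) = −112·269 + 121·249 = −112·269 + 121·(1594 − 5·269) = 121·1594 − 717·269; that is, 1594·121 + 269·(-717) = 1.
Times 3218: 1594·389378 + 269·(-2307306) = 3218, so (389378, -2307306) solves it.
Shifting by a multiple of (269, −1594) keeps it a solution: x = 389378 − 1447·269 = 135, y = -2307306 + 1447·1594 = -788.
Indeed 1594·135 + 269·(-788) = 215190 − 211972 = 3218.

x = 135, y = -788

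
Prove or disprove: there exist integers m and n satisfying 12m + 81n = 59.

There are no such integers.

Any value of 12m + 81n is a multiple of gcd(12, 81) = 3.
But 59 = 3·19 + 2, so 3 ∤ 59.
So the equation is unsolvable over ℤ.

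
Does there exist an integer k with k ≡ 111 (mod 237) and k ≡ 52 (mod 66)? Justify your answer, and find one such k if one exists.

gcd(237, 66) = 3. If k ≡ 111 (mod 237) and k ≡ 52 (mod 66), then k ≡ 111 (mod 3) and k ≡ 52 (mod 3).
These are incompatible: 111 − 52 = 59 is not divisible by 3.
Hence the system has no solution.

No such integer exists.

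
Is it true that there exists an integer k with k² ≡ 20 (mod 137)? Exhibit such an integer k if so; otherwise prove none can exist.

There is no such integer.

Apply Euler's criterion with the prime 137: 20 is a quadratic residue iff 20^68 ≡ 1 (mod 137), and a non-residue iff it is ≡ −1.
Repeated squaring mod 137: 20^2 = 400 ≡ 126; 20^4 ≡ 126² = 15876 ≡ 121; 20^8 ≡ 121² = 14641 ≡ 119; 20^16 ≡ 119² = 14161 ≡ 50; 20^32 ≡ 50² = 2500 ≡ 34; 20^64 ≡ 34² = 1156 ≡ 60.
Since 68 = 64 + 4, 20^68 ≡ 60 · 121; multiplying out mod 137: 60·121 = 7260 ≡ 136. Thus 20^68 ≡ 136 ≡ −1 (mod 137).
By Euler's criterion 20 is a quadratic non-residue mod 137: no k satisfies k² ≡ 20 (mod 137).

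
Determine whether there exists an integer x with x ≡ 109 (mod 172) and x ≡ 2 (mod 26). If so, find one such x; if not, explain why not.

No such integer exists.

Both moduli are multiples of 2 = gcd(172, 26), so any solution would satisfy x ≡ 109 and x ≡ 2 modulo 2 simultaneously.
These are incompatible: 109 − 2 = 107 is not divisible by 2.
Hence the system has no solution.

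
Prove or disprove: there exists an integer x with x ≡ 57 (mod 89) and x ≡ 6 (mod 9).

x = 591

The moduli 89 and 9 are coprime, so by the Chinese Remainder Theorem a unique solution modulo 801 exists.
Write x = 57 + 89t and require 57 + 89t ≡ 6 (mod 9), i.e. 89t ≡ 3 (mod 9).
89 ≡ 8 (mod 9), so this reads 8t ≡ 3 (mod 9). Since 8·8 = 64 = 7·9 + 1, the inverse of 8 mod 9 is 8.
Therefore t ≡ 8·3 = 24 ≡ 6 (mod 9).
With t = 6: x = 57 + 89·6 = 591.
Verify: 591 = 6·89 + 57 and 591 = 65·9 + 6. ✓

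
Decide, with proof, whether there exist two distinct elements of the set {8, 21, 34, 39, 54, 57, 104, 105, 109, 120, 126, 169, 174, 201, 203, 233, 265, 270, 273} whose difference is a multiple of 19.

No, no such pair exists.

Reduce each element modulo 19: 8↦8, 21↦2, 34↦15, 39↦1, 54↦16, 57↦0, 104↦9, 105↦10, 109↦14, 120↦6, 126↦12, 169↦17, 174↦3, 201↦11, 203↦13, 233↦5, 265↦18, 270↦4, 273↦7.
These 19 residues are pairwise different, hence no difference of two elements is divisible by 19.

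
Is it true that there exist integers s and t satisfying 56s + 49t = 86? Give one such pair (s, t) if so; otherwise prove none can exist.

Both 56 and 49 are divisible by gcd(56, 49) = 7, hence so is any combination 56s + 49t.
However 86 leaves remainder 2 on division by 7.
Hence no integers s, t satisfy the equation.

No, no such integers exist.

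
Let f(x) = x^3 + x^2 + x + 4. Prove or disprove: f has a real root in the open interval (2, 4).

f has no root in that interval.

Evaluate at the endpoints: f(2) = 18, f(4) = 88 — same sign (positive).
f'(x) = 3x^2 + 2x + 1 has discriminant 2² − 4·3·1 = -8 < 0, so f' has no real roots and is positive for every real x.
So f is strictly increasing; between 2 and 4 its values lie between f(2) = 18 and f(4) = 88, all positive. Therefore f has no root in (2, 4).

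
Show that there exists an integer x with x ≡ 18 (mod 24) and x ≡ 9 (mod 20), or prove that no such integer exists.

Reduce both congruences modulo 4, which divides 24 and 20: they say x ≡ 18 (mod 4) and x ≡ 9 (mod 4).
But 18 mod 4 = 2 while 9 mod 4 = 1, a contradiction.
Therefore no such x exists.

No such integer exists.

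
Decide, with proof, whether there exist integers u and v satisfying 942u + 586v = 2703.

Both 942 and 586 are divisible by gcd(942, 586) = 2, hence so is any combination 942u + 586v.
However 2703 leaves remainder 1 on division by 2.
Hence no integers u, v satisfy the equation.

No, no such integers exist.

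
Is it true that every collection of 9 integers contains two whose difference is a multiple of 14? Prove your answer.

No, the set {45, 46, 47, 48, 49, 50, 51, 52, 53} is a counterexample.

Take the 9 consecutive integers 45, 46, …, 53: their residues mod 14 are all distinct because 9 ≤ 14.
Any two of them differ by at most 8 < 14 and by at least 1, so no difference is a multiple of 14.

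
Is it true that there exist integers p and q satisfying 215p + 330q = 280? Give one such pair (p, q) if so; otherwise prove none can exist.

Every value of 215p + 330q is a multiple of gcd(215, 330) = 5; since 5 ∣ 280, solutions exist.
Dividing through by 5 reduces the equation to 43p + 66q = 56.
Euclidean algorithm: 66 = 1·43 + 23, 43 = 1·23 + 20, 23 = 1·20 + 3, 20 = 6·3 + 2, 3 = 1·2 + 1, 2 = 2·1 + 0.
Unwinding: 1 = 3 − 1·2 = 3 − (20 − 6·3) = −20 + 7·3 = −20 + 7·(23 − 1·20) = 7·23 − 8·20 = 7·23 − 8·(43 − 1·23) = −8·43 + 15·23 = −8·43 + 15·(66 − 1·43) = 15·66 − 23·43, i.e. 43·(-23) + 66·15 = 1.
Times 56: 43·(-1288) + 66·840 = 56, so (-1288, 840) solves it.
Adding 20·66 to p and subtracting 20·43 from q gives the tidier solution (32, -20).
Indeed 215·32 + 330·(-20) = 6880 − 6600 = 280.

p = 32, q = -20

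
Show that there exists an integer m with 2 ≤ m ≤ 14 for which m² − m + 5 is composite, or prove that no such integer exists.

m = 13

At m = 13: 13² − 13 + 5 = 161 = 7·23, which is composite.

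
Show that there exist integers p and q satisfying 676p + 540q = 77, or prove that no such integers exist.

Both 676 and 540 are divisible by gcd(676, 540) = 4, hence so is any combination 676p + 540q.
However 77 leaves remainder 1 on division by 4.
Hence no integers p, q satisfy the equation.

No, no such integers exist.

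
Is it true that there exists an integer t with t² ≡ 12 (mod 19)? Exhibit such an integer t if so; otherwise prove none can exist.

No such integer exists.

Squares mod 19 repeat after t = 9 (as (−t)² = t²); for t = 0..9 they are 0, 1, 4, 9, 16, 6, 17, 11, 7, 5.
The set of squares mod 19 is therefore {0, 1, 4, 5, 6, 7, 9, 11, 16, 17}, which does not contain 12.
Therefore t² ≡ 12 (mod 19) has no solution.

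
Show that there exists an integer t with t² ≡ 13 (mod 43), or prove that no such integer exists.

t = 20 works: 20² = 400, and 400 − 13 = 387 = 9·43.

t = 20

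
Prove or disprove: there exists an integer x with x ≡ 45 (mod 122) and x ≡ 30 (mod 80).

Reduce both congruences modulo 2, which divides 122 and 80: they say x ≡ 45 (mod 2) and x ≡ 30 (mod 2).
However 45 ≡ 1 and 30 ≡ 0 (mod 2), and 1 ≠ 0.
So no integer satisfies both congruences.

No, no such integer exists.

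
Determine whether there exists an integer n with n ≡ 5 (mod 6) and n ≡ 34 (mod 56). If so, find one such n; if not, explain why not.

gcd(6, 56) = 2. If n ≡ 5 (mod 6) and n ≡ 34 (mod 56), then n ≡ 5 (mod 2) and n ≡ 34 (mod 2).
However 5 ≡ 1 and 34 ≡ 0 (mod 2), and 1 ≠ 0.
So no integer satisfies both congruences.

There is no such integer.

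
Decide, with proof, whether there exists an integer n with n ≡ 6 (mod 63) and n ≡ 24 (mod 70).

No, no such integer exists.

Both moduli are multiples of 7 = gcd(63, 70), so any solution would satisfy n ≡ 6 and n ≡ 24 modulo 7 simultaneously.
But 6 mod 7 = 6 while 24 mod 7 = 3, a contradiction.
Therefore no such n exists.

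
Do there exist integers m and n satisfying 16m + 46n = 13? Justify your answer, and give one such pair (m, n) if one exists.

Any value of 16m + 46n is a multiple of gcd(16, 46) = 2.
However 13 leaves remainder 1 on division by 2.
Hence no integers m, n satisfy the equation.

There are no such integers.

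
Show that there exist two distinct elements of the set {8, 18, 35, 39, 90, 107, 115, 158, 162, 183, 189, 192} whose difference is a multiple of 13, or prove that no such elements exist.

No such pair exists.

Reduce each element modulo 13: 8↦8, 18↦5, 35↦9, 39↦0, 90↦12, 107↦3, 115↦11, 158↦2, 162↦6, 183↦1, 189↦7, 192↦10.
No residue repeats among the 12 elements, so no pair has difference ≡ 0 (mod 13).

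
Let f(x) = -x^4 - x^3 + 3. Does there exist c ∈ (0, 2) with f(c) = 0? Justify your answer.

Yes, f has a root in the interval.

f(0) = 3 and f(2) = -21, which have opposite signs.
Since f is a polynomial it is continuous on [0, 2].
The Intermediate Value Theorem then guarantees some c ∈ (0, 2) with f(c) = 0.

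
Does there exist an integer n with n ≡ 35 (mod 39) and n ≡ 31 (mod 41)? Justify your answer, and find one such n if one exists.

n = 113

gcd(39, 41) = 1, so the Chinese Remainder Theorem guarantees exactly one residue class mod 1599 satisfying both.
Write n = 35 + 39t and require 35 + 39t ≡ 31 (mod 41), i.e. 39t ≡ 37 (mod 41).
To invert 39 modulo 41: 41 = 1·39 + 2, 39 = 19·2 + 1, 2 = 2·1 + 0, and unwinding, 1 = 39 − 19·2 = 39 − 19·(41 − 1·39) = −19·41 + 20·39. Thus 39⁻¹ ≡ 20 (mod 41).
Multiplying by 20: t ≡ 20·37 = 740 ≡ 2 (mod 41).
With t = 2: n = 35 + 39·2 = 113.
Indeed 113 ≡ 35 (mod 39) and 113 ≡ 31 (mod 41).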